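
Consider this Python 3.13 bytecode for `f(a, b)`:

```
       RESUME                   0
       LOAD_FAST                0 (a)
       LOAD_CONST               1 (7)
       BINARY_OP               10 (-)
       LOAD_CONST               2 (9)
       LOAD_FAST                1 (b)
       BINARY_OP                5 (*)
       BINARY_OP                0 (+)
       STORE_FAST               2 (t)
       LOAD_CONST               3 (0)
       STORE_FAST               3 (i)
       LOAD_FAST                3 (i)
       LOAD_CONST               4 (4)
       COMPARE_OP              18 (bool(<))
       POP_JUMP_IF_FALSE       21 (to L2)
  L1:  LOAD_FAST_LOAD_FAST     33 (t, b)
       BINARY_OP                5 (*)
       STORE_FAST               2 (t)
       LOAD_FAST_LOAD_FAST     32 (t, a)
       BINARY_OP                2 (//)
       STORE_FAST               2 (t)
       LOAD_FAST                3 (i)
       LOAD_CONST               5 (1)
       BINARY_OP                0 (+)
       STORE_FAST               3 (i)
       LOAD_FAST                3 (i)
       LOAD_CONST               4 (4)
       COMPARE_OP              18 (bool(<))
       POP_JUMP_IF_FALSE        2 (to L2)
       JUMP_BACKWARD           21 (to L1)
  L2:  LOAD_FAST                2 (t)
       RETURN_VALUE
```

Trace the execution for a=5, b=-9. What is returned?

LOAD_FAST a → push 5
LOAD_CONST → push 7
BINARY_OP - → 5 - 7 = -2
LOAD_CONST → push 9
LOAD_FAST b → push -9
BINARY_OP * → 9 * -9 = -81
BINARY_OP + → -2 + -81 = -83
STORE_FAST t → t=-83
LOAD_CONST → push 0
STORE_FAST i → i=0
LOAD_FAST i → push 0
LOAD_CONST → push 4
COMPARE_OP bool(<) → 0 vs 4 = True
POP_JUMP_IF_FALSE → pop True; no jump
LOAD_FAST_LOAD_FAST t,b → push -83,-9
BINARY_OP * → -83 * -9 = 747
STORE_FAST t → t=747
LOAD_FAST_LOAD_FAST t,a → push 747,5
BINARY_OP // → 747 // 5 = 149
STORE_FAST t → t=149
LOAD_FAST i → push 0
LOAD_CONST → push 1
BINARY_OP + → 0 + 1 = 1
STORE_FAST i → i=1
LOAD_FAST i → push 1
LOAD_CONST → push 4
COMPARE_OP bool(<) → 1 vs 4 = True
POP_JUMP_IF_FALSE → pop True; no jump
LOAD_FAST_LOAD_FAST t,b → push 149,-9
BINARY_OP * → 149 * -9 = -1341
STORE_FAST t → t=-1341
LOAD_FAST_LOAD_FAST t,a → push -1341,5
BINARY_OP // → -1341 // 5 = -269
STORE_FAST t → t=-269
LOAD_FAST i → push 1
LOAD_CONST → push 1
BINARY_OP + → 1 + 1 = 2
STORE_FAST i → i=2
LOAD_FAST i → push 2
LOAD_CONST → push 4
COMPARE_OP bool(<) → 2 vs 4 = True
POP_JUMP_IF_FALSE → pop True; no jump
LOAD_FAST_LOAD_FAST t,b → push -269,-9
BINARY_OP * → -269 * -9 = 2421
STORE_FAST t → t=2421
LOAD_FAST_LOAD_FAST t,a → push 2421,5
BINARY_OP // → 2421 // 5 = 484
STORE_FAST t → t=484
LOAD_FAST i → push 2
LOAD_CONST → push 1
BINARY_OP + → 2 + 1 = 3
STORE_FAST i → i=3
LOAD_FAST i → push 3
LOAD_CONST → push 4
COMPARE_OP bool(<) → 3 vs 4 = True
POP_JUMP_IF_FALSE → pop True; no jump
LOAD_FAST_LOAD_FAST t,b → push 484,-9
BINARY_OP * → 484 * -9 = -4356
STORE_FAST t → t=-4356
LOAD_FAST_LOAD_FAST t,a → push -4356,5
BINARY_OP // → -4356 // 5 = -872
STORE_FAST t → t=-872
LOAD_FAST i → push 3
LOAD_CONST → push 1
BINARY_OP + → 3 + 1 = 4
STORE_FAST i → i=4
LOAD_FAST i → push 4
LOAD_CONST → push 4
COMPARE_OP bool(<) → 4 vs 4 = False
POP_JUMP_IF_FALSE → pop False; jump
LOAD_FAST t → push -872
RETURN_VALUE → return -872.

-872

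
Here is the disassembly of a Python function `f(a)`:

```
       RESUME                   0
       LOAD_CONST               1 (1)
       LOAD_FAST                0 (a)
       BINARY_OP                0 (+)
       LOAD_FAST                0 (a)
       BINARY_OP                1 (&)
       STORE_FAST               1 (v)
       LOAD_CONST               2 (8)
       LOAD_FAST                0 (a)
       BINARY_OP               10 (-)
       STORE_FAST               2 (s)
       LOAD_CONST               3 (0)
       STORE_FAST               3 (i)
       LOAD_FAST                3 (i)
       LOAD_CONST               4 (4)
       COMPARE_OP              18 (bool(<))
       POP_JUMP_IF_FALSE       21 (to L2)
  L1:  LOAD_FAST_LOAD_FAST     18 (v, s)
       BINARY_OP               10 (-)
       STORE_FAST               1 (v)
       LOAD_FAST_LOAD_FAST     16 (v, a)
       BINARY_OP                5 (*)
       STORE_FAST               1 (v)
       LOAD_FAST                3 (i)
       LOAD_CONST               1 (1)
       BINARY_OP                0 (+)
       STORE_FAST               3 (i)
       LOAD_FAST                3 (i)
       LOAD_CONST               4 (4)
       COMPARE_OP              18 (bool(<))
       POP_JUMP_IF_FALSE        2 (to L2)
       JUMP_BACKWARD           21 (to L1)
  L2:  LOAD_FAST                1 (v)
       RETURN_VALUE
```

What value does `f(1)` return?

LOAD_CONST → push 1
LOAD_FAST a → push 1
BINARY_OP + → 1 + 1 = 2
LOAD_FAST a → push 1
BINARY_OP & → 2 & 1 = 0
STORE_FAST v → v=0
LOAD_CONST → push 8
LOAD_FAST a → push 1
BINARY_OP - → 8 - 1 = 7
STORE_FAST s → s=7
LOAD_CONST → push 0
STORE_FAST i → i=0
LOAD_FAST i → push 0
LOAD_CONST → push 4
COMPARE_OP bool(<) → 0 vs 4 = True
POP_JUMP_IF_FALSE → pop True; no jump
LOAD_FAST_LOAD_FAST v,s → push 0,7
BINARY_OP - → 0 - 7 = -7
STORE_FAST v → v=-7
LOAD_FAST_LOAD_FAST v,a → push -7,1
BINARY_OP * → -7 * 1 = -7
STORE_FAST v → v=-7
LOAD_FAST i → push 0
LOAD_CONST → push 1
BINARY_OP + → 0 + 1 = 1
STORE_FAST i → i=1
LOAD_FAST i → push 1
LOAD_CONST → push 4
COMPARE_OP bool(<) → 1 vs 4 = True
POP_JUMP_IF_FALSE → pop True; no jump
LOAD_FAST_LOAD_FAST v,s → push -7,7
BINARY_OP - → -7 - 7 = -14
STORE_FAST v → v=-14
LOAD_FAST_LOAD_FAST v,a → push -14,1
BINARY_OP * → -14 * 1 = -14
STORE_FAST v → v=-14
LOAD_FAST i → push 1
LOAD_CONST → push 1
BINARY_OP + → 1 + 1 = 2
STORE_FAST i → i=2
LOAD_FAST i → push 2
LOAD_CONST → push 4
COMPARE_OP bool(<) → 2 vs 4 = True
POP_JUMP_IF_FALSE → pop True; no jump
LOAD_FAST_LOAD_FAST v,s → push -14,7
BINARY_OP - → -14 - 7 = -21
STORE_FAST v → v=-21
LOAD_FAST_LOAD_FAST v,a → push -21,1
BINARY_OP * → -21 * 1 = -21
STORE_FAST v → v=-21
LOAD_FAST i → push 2
LOAD_CONST → push 1
BINARY_OP + → 2 + 1 = 3
STORE_FAST i → i=3
LOAD_FAST i → push 3
LOAD_CONST → push 4
COMPARE_OP bool(<) → 3 vs 4 = True
POP_JUMP_IF_FALSE → pop True; no jump
LOAD_FAST_LOAD_FAST v,s → push -21,7
BINARY_OP - → -21 - 7 = -28
STORE_FAST v → v=-28
LOAD_FAST_LOAD_FAST v,a → push -28,1
BINARY_OP * → -28 * 1 = -28
STORE_FAST v → v=-28
LOAD_FAST i → push 3
LOAD_CONST → push 1
BINARY_OP + → 3 + 1 = 4
STORE_FAST i → i=4
LOAD_FAST i → push 4
LOAD_CONST → push 4
COMPARE_OP bool(<) → 4 vs 4 = False
POP_JUMP_IF_FALSE → pop False; jump
LOAD_FAST v → push -28
RETURN_VALUE → return -28.

-28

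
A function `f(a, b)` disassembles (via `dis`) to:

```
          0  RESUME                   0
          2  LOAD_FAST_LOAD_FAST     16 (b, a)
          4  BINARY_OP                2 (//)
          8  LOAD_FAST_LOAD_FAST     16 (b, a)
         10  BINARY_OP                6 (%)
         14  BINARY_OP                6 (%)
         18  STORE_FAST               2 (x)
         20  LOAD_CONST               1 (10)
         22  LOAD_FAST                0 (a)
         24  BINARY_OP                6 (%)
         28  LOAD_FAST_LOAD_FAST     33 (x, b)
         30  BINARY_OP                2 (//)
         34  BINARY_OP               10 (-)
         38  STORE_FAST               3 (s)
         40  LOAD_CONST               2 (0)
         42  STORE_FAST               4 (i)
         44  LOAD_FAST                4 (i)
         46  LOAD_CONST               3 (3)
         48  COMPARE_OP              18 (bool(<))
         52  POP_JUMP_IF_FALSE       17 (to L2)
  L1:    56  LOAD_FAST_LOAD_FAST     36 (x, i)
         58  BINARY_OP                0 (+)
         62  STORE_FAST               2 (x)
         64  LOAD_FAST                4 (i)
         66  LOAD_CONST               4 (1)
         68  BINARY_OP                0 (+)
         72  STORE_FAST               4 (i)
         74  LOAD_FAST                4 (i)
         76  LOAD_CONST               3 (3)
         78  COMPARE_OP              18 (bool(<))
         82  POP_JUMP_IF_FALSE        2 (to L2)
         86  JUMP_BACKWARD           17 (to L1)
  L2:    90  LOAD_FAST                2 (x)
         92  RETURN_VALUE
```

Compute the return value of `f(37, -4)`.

LOAD_FAST_LOAD_FAST b,a → push -4,37. Stack: [-4, 37]
BINARY_OP // → -4 // 37 = -1. Stack: [-1]
LOAD_FAST_LOAD_FAST b,a → push -4,37. Stack: [-1, -4, 37]
BINARY_OP % → -4 % 37 = 33. Stack: [-1, 33]
BINARY_OP % → -1 % 33 = 32. Stack: [32]
STORE_FAST x → x=32. Stack: []
LOAD_CONST → push 10. Stack: [10]
LOAD_FAST a → push 37. Stack: [10, 37]
BINARY_OP % → 10 % 37 = 10. Stack: [10]
LOAD_FAST_LOAD_FAST x,b → push 32,-4. Stack: [10, 32, -4]
BINARY_OP // → 32 // -4 = -8. Stack: [10, -8]
BINARY_OP - → 10 - -8 = 18. Stack: [18]
STORE_FAST s → s=18. Stack: []
LOAD_CONST → push 0. Stack: [0]
STORE_FAST i → i=0. Stack: []
LOAD_FAST i → push 0. Stack: [0]
LOAD_CONST → push 3. Stack: [0, 3]
COMPARE_OP bool(<) → 0 vs 3 = True. Stack: [True]
POP_JUMP_IF_FALSE → pop True; no jump. Stack: []
LOAD_FAST_LOAD_FAST x,i → push 32,0. Stack: [32, 0]
BINARY_OP + → 32 + 0 = 32. Stack: [32]
STORE_FAST x → x=32. Stack: []
LOAD_FAST i → push 0. Stack: [0]
LOAD_CONST → push 1. Stack: [0, 1]
BINARY_OP + → 0 + 1 = 1. Stack: [1]
STORE_FAST i → i=1. Stack: []
LOAD_FAST i → push 1. Stack: [1]
LOAD_CONST → push 3. Stack: [1, 3]
COMPARE_OP bool(<) → 1 vs 3 = True. Stack: [True]
POP_JUMP_IF_FALSE → pop True; no jump. Stack: []
LOAD_FAST_LOAD_FAST x,i → push 32,1. Stack: [32, 1]
BINARY_OP + → 32 + 1 = 33. Stack: [33]
STORE_FAST x → x=33. Stack: []
LOAD_FAST i → push 1. Stack: [1]
LOAD_CONST → push 1. Stack: [1, 1]
BINARY_OP + → 1 + 1 = 2. Stack: [2]
STORE_FAST i → i=2. Stack: []
LOAD_FAST i → push 2. Stack: [2]
LOAD_CONST → push 3. Stack: [2, 3]
COMPARE_OP bool(<) → 2 vs 3 = True. Stack: [True]
POP_JUMP_IF_FALSE → pop True; no jump. Stack: []
LOAD_FAST_LOAD_FAST x,i → push 33,2. Stack: [33, 2]
BINARY_OP + → 33 + 2 = 35. Stack: [35]
STORE_FAST x → x=35. Stack: []
LOAD_FAST i → push 2. Stack: [2]
LOAD_CONST → push 1. Stack: [2, 1]
BINARY_OP + → 2 + 1 = 3. Stack: [3]
STORE_FAST i → i=3. Stack: []
LOAD_FAST i → push 3. Stack: [3]
LOAD_CONST → push 3. Stack: [3, 3]
COMPARE_OP bool(<) → 3 vs 3 = False. Stack: [False]
POP_JUMP_IF_FALSE → pop False; jump. Stack: []
LOAD_FAST x → push 35. Stack: [35]
RETURN_VALUE → return 35.

35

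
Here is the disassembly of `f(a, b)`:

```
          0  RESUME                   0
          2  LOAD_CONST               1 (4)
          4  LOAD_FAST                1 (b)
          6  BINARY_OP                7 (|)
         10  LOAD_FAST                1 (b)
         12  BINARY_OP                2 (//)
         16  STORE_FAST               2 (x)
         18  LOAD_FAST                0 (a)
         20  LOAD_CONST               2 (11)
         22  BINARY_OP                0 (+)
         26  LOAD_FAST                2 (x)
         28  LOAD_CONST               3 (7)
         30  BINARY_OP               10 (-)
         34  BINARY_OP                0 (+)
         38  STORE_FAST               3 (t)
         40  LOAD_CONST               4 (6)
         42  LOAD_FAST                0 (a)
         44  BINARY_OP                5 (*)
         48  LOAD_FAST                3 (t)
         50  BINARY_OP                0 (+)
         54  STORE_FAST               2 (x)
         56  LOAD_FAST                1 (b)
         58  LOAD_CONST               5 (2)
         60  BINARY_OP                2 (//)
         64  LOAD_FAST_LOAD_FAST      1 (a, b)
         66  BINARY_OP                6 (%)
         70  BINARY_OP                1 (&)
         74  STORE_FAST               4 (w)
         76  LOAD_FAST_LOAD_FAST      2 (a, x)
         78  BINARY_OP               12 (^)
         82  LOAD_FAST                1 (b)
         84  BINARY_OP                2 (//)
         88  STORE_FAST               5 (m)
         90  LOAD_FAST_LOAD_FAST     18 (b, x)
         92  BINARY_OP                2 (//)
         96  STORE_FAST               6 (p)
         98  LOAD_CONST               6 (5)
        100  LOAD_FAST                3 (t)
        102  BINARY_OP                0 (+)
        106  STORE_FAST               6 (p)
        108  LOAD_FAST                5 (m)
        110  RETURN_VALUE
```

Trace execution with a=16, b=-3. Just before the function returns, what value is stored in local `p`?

LOAD_CONST → push 4. Stack: [4]
LOAD_FAST b → push -3. Stack: [4, -3]
BINARY_OP | → 4 | -3 = -3. Stack: [-3]
LOAD_FAST b → push -3. Stack: [-3, -3]
BINARY_OP // → -3 // -3 = 1. Stack: [1]
STORE_FAST x → x=1. Stack: []
LOAD_FAST a → push 16. Stack: [16]
LOAD_CONST → push 11. Stack: [16, 11]
BINARY_OP + → 16 + 11 = 27. Stack: [27]
LOAD_FAST x → push 1. Stack: [27, 1]
LOAD_CONST → push 7. Stack: [27, 1, 7]
BINARY_OP - → 1 - 7 = -6. Stack: [27, -6]
BINARY_OP + → 27 + -6 = 21. Stack: [21]
STORE_FAST t → t=21. Stack: []
LOAD_CONST → push 6. Stack: [6]
LOAD_FAST a → push 16. Stack: [6, 16]
BINARY_OP * → 6 * 16 = 96. Stack: [96]
LOAD_FAST t → push 21. Stack: [96, 21]
BINARY_OP + → 96 + 21 = 117. Stack: [117]
STORE_FAST x → x=117. Stack: []
LOAD_FAST b → push -3. Stack: [-3]
LOAD_CONST → push 2. Stack: [-3, 2]
BINARY_OP // → -3 // 2 = -2. Stack: [-2]
LOAD_FAST_LOAD_FAST a,b → push 16,-3. Stack: [-2, 16, -3]
BINARY_OP % → 16 % -3 = -2. Stack: [-2, -2]
BINARY_OP & → -2 & -2 = -2. Stack: [-2]
STORE_FAST w → w=-2. Stack: []
LOAD_FAST_LOAD_FAST a,x → push 16,117. Stack: [16, 117]
BINARY_OP ^ → 16 ^ 117 = 101. Stack: [101]
LOAD_FAST b → push -3. Stack: [101, -3]
BINARY_OP // → 101 // -3 = -34. Stack: [-34]
STORE_FAST m → m=-34. Stack: []
LOAD_FAST_LOAD_FAST b,x → push -3,117. Stack: [-3, 117]
BINARY_OP // → -3 // 117 = -1. Stack: [-1]
STORE_FAST p → p=-1. Stack: []
LOAD_CONST → push 5. Stack: [5]
LOAD_FAST t → push 21. Stack: [5, 21]
BINARY_OP + → 5 + 21 = 26. Stack: [26]
STORE_FAST p → p=26. Stack: []
LOAD_FAST m → push -34. Stack: [-34]
RETURN_VALUE → return -34.

26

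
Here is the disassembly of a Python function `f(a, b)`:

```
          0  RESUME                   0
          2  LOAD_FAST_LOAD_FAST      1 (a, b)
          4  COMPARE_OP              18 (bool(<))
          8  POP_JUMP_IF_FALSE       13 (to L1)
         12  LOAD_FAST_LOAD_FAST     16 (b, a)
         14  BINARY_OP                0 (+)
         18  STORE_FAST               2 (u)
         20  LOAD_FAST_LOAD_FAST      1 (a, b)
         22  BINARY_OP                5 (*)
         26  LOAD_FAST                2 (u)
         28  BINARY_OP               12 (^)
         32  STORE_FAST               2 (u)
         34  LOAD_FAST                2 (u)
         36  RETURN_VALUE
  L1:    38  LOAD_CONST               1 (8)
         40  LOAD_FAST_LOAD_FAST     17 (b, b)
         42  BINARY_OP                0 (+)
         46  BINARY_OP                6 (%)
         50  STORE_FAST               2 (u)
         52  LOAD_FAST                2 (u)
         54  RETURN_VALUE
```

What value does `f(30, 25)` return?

8

LOAD_FAST_LOAD_FAST a,b → push 30,25. Stack: [30, 25]
COMPARE_OP bool(<) → 30 vs 25 = False. Stack: [False]
POP_JUMP_IF_FALSE → pop False; jump. Stack: []
LOAD_CONST → push 8. Stack: [8]
LOAD_FAST_LOAD_FAST b,b → push 25,25. Stack: [8, 25, 25]
BINARY_OP + → 25 + 25 = 50. Stack: [8, 50]
BINARY_OP % → 8 % 50 = 8. Stack: [8]
STORE_FAST u → u=8. Stack: []
LOAD_FAST u → push 8. Stack: [8]
RETURN_VALUE → return 8.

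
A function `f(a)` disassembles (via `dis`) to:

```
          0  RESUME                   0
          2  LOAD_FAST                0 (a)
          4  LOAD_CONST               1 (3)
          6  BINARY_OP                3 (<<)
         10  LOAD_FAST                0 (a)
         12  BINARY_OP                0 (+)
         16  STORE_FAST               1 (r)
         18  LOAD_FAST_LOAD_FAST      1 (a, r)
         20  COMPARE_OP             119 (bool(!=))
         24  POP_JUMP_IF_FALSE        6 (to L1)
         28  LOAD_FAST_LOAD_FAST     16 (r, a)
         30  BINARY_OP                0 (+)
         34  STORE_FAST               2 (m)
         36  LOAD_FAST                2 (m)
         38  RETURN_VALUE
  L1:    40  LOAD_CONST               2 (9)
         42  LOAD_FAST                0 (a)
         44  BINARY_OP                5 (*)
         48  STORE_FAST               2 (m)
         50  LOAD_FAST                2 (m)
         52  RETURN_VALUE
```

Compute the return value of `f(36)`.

LOAD_FAST a → push 36. Stack: [36]
LOAD_CONST → push 3. Stack: [36, 3]
BINARY_OP << → 36 << 3 = 288. Stack: [288]
LOAD_FAST a → push 36. Stack: [288, 36]
BINARY_OP + → 288 + 36 = 324. Stack: [324]
STORE_FAST r → r=324. Stack: []
LOAD_FAST_LOAD_FAST a,r → push 36,324. Stack: [36, 324]
COMPARE_OP bool(!=) → 36 vs 324 = True. Stack: [True]
POP_JUMP_IF_FALSE → pop True; no jump. Stack: []
LOAD_FAST_LOAD_FAST r,a → push 324,36. Stack: [324, 36]
BINARY_OP + → 324 + 36 = 360. Stack: [360]
STORE_FAST m → m=360. Stack: []
LOAD_FAST m → push 360. Stack: [360]
RETURN_VALUE → return 360.

360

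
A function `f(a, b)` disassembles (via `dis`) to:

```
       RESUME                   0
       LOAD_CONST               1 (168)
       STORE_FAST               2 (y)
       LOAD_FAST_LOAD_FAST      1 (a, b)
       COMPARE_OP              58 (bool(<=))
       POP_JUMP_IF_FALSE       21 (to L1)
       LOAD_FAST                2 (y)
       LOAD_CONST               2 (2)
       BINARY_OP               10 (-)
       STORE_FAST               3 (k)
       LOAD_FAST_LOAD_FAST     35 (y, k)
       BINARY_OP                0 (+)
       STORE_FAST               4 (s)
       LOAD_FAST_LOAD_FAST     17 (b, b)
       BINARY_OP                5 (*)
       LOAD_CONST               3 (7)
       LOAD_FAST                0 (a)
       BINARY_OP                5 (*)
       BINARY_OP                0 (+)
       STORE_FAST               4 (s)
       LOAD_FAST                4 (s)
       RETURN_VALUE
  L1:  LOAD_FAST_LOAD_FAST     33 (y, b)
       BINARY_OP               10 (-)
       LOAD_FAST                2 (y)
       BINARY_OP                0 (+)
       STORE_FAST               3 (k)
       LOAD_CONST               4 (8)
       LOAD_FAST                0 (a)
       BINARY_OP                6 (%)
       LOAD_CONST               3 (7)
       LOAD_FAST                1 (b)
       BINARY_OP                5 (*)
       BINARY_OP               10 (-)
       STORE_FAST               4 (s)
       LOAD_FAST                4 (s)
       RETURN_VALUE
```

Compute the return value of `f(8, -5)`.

35

LOAD_CONST → push 168. Stack: [168]
STORE_FAST y → y=168. Stack: []
LOAD_FAST_LOAD_FAST a,b → push 8,-5. Stack: [8, -5]
COMPARE_OP bool(<=) → 8 vs -5 = False. Stack: [False]
POP_JUMP_IF_FALSE → pop False; jump. Stack: []
LOAD_FAST_LOAD_FAST y,b → push 168,-5. Stack: [168, -5]
BINARY_OP - → 168 - -5 = 173. Stack: [173]
LOAD_FAST y → push 168. Stack: [173, 168]
BINARY_OP + → 173 + 168 = 341. Stack: [341]
STORE_FAST k → k=341. Stack: []
LOAD_CONST → push 8. Stack: [8]
LOAD_FAST a → push 8. Stack: [8, 8]
BINARY_OP % → 8 % 8 = 0. Stack: [0]
LOAD_CONST → push 7. Stack: [0, 7]
LOAD_FAST b → push -5. Stack: [0, 7, -5]
BINARY_OP * → 7 * -5 = -35. Stack: [0, -35]
BINARY_OP - → 0 - -35 = 35. Stack: [35]
STORE_FAST s → s=35. Stack: []
LOAD_FAST s → push 35. Stack: [35]
RETURN_VALUE → return 35.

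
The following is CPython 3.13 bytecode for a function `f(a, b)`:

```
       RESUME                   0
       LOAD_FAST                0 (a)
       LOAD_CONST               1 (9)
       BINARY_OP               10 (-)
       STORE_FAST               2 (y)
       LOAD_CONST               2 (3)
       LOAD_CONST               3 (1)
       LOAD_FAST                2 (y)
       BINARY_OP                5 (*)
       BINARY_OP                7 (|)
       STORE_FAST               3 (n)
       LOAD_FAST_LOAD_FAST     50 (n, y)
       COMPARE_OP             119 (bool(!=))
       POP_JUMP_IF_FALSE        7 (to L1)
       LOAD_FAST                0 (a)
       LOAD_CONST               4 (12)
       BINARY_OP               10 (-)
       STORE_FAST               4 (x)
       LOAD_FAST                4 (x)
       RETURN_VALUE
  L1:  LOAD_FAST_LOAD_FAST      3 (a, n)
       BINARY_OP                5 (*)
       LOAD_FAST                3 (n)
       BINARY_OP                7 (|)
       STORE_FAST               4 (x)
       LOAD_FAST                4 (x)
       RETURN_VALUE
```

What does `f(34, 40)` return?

LOAD_FAST a → push 34. Stack: [34]
LOAD_CONST → push 9. Stack: [34, 9]
BINARY_OP - → 34 - 9 = 25. Stack: [25]
STORE_FAST y → y=25. Stack: []
LOAD_CONST → push 3. Stack: [3]
LOAD_CONST → push 1. Stack: [3, 1]
LOAD_FAST y → push 25. Stack: [3, 1, 25]
BINARY_OP * → 1 * 25 = 25. Stack: [3, 25]
BINARY_OP | → 3 | 25 = 27. Stack: [27]
STORE_FAST n → n=27. Stack: []
LOAD_FAST_LOAD_FAST n,y → push 27,25. Stack: [27, 25]
COMPARE_OP bool(!=) → 27 vs 25 = True. Stack: [True]
POP_JUMP_IF_FALSE → pop True; no jump. Stack: []
LOAD_FAST a → push 34. Stack: [34]
LOAD_CONST → push 12. Stack: [34, 12]
BINARY_OP - → 34 - 12 = 22. Stack: [22]
STORE_FAST x → x=22. Stack: []
LOAD_FAST x → push 22. Stack: [22]
RETURN_VALUE → return 22.

22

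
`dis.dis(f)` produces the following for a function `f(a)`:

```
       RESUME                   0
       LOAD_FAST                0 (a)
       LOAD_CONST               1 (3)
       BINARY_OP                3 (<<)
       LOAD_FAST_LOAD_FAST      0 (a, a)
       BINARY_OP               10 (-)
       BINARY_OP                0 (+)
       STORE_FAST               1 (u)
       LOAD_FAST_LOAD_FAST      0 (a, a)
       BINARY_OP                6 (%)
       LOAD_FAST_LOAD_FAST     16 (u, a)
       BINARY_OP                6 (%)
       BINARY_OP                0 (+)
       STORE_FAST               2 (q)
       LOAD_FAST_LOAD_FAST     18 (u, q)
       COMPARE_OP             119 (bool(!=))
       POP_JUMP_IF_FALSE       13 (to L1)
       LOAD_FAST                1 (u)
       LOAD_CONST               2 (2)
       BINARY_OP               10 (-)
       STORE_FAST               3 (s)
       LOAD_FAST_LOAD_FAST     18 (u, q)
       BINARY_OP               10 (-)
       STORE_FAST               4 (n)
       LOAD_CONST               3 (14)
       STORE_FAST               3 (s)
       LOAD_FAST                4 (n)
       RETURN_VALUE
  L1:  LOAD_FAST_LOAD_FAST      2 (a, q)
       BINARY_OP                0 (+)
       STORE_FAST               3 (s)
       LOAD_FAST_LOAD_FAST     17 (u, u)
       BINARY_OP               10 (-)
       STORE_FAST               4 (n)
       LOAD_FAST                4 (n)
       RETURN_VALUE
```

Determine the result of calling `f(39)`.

LOAD_FAST a → push 39. Stack: [39]
LOAD_CONST → push 3. Stack: [39, 3]
BINARY_OP << → 39 << 3 = 312. Stack: [312]
LOAD_FAST_LOAD_FAST a,a → push 39,39. Stack: [312, 39, 39]
BINARY_OP - → 39 - 39 = 0. Stack: [312, 0]
BINARY_OP + → 312 + 0 = 312. Stack: [312]
STORE_FAST u → u=312. Stack: []
LOAD_FAST_LOAD_FAST a,a → push 39,39. Stack: [39, 39]
BINARY_OP % → 39 % 39 = 0. Stack: [0]
LOAD_FAST_LOAD_FAST u,a → push 312,39. Stack: [0, 312, 39]
BINARY_OP % → 312 % 39 = 0. Stack: [0, 0]
BINARY_OP + → 0 + 0 = 0. Stack: [0]
STORE_FAST q → q=0. Stack: []
LOAD_FAST_LOAD_FAST u,q → push 312,0. Stack: [312, 0]
COMPARE_OP bool(!=) → 312 vs 0 = True. Stack: [True]
POP_JUMP_IF_FALSE → pop True; no jump. Stack: []
LOAD_FAST u → push 312. Stack: [312]
LOAD_CONST → push 2. Stack: [312, 2]
BINARY_OP - → 312 - 2 = 310. Stack: [310]
STORE_FAST s → s=310. Stack: []
LOAD_FAST_LOAD_FAST u,q → push 312,0. Stack: [312, 0]
BINARY_OP - → 312 - 0 = 312. Stack: [312]
STORE_FAST n → n=312. Stack: []
LOAD_CONST → push 14. Stack: [14]
STORE_FAST s → s=14. Stack: []
LOAD_FAST n → push 312. Stack: [312]
RETURN_VALUE → return 312.

312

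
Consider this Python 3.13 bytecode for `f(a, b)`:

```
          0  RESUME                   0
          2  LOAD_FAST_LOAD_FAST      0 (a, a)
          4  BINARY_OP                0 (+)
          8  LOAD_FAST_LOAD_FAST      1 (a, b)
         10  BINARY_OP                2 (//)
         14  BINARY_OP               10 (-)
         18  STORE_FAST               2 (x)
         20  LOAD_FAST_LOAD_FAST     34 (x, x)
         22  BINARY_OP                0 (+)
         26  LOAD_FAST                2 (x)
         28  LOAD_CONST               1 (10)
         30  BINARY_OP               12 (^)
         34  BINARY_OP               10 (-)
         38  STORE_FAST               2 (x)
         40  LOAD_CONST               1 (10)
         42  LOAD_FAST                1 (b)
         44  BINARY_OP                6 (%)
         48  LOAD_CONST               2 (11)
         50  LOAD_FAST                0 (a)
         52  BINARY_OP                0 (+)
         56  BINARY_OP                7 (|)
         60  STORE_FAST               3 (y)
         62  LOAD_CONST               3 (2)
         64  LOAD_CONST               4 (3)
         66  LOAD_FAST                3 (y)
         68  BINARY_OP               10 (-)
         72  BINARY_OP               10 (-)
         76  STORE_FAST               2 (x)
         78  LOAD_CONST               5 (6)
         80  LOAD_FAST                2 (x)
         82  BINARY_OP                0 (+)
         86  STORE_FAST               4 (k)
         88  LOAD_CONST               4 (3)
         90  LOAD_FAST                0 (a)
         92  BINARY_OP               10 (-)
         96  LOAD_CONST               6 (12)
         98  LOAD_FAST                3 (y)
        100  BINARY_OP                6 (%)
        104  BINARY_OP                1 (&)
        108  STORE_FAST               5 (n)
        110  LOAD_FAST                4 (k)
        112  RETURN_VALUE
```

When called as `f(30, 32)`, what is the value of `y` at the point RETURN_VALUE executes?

43

LOAD_FAST_LOAD_FAST a,a → push 30,30. Stack: [30, 30]
BINARY_OP + → 30 + 30 = 60. Stack: [60]
LOAD_FAST_LOAD_FAST a,b → push 30,32. Stack: [60, 30, 32]
BINARY_OP // → 30 // 32 = 0. Stack: [60, 0]
BINARY_OP - → 60 - 0 = 60. Stack: [60]
STORE_FAST x → x=60. Stack: []
LOAD_FAST_LOAD_FAST x,x → push 60,60. Stack: [60, 60]
BINARY_OP + → 60 + 60 = 120. Stack: [120]
LOAD_FAST x → push 60. Stack: [120, 60]
LOAD_CONST → push 10. Stack: [120, 60, 10]
BINARY_OP ^ → 60 ^ 10 = 54. Stack: [120, 54]
BINARY_OP - → 120 - 54 = 66. Stack: [66]
STORE_FAST x → x=66. Stack: []
LOAD_CONST → push 10. Stack: [10]
LOAD_FAST b → push 32. Stack: [10, 32]
BINARY_OP % → 10 % 32 = 10. Stack: [10]
LOAD_CONST → push 11. Stack: [10, 11]
LOAD_FAST a → push 30. Stack: [10, 11, 30]
BINARY_OP + → 11 + 30 = 41. Stack: [10, 41]
BINARY_OP | → 10 | 41 = 43. Stack: [43]
STORE_FAST y → y=43. Stack: []
LOAD_CONST → push 2. Stack: [2]
LOAD_CONST → push 3. Stack: [2, 3]
LOAD_FAST y → push 43. Stack: [2, 3, 43]
BINARY_OP - → 3 - 43 = -40. Stack: [2, -40]
BINARY_OP - → 2 - -40 = 42. Stack: [42]
STORE_FAST x → x=42. Stack: []
LOAD_CONST → push 6. Stack: [6]
LOAD_FAST x → push 42. Stack: [6, 42]
BINARY_OP + → 6 + 42 = 48. Stack: [48]
STORE_FAST k → k=48. Stack: []
LOAD_CONST → push 3. Stack: [3]
LOAD_FAST a → push 30. Stack: [3, 30]
BINARY_OP - → 3 - 30 = -27. Stack: [-27]
LOAD_CONST → push 12. Stack: [-27, 12]
LOAD_FAST y → push 43. Stack: [-27, 12, 43]
BINARY_OP % → 12 % 43 = 12. Stack: [-27, 12]
BINARY_OP & → -27 & 12 = 4. Stack: [4]
STORE_FAST n → n=4. Stack: []
LOAD_FAST k → push 48. Stack: [48]
RETURN_VALUE → return 48.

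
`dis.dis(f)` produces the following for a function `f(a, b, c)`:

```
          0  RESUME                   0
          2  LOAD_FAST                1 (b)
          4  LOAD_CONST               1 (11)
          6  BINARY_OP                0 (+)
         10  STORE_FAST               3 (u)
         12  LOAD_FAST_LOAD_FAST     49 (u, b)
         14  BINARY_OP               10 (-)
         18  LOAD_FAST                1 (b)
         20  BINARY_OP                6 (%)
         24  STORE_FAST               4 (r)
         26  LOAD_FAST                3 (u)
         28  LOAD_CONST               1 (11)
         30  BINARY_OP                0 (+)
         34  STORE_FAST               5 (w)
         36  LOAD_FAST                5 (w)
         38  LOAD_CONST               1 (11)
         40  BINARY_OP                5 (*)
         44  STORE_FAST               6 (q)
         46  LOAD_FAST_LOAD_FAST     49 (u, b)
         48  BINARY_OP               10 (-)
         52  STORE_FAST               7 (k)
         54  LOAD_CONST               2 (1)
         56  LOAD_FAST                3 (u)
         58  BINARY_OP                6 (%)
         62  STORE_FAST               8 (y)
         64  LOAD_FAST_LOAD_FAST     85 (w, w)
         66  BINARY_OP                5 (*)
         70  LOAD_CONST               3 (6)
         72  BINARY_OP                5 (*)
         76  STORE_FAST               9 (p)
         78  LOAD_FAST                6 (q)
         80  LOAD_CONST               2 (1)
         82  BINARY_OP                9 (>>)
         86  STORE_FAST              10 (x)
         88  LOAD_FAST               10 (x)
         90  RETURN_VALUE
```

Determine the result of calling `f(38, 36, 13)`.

LOAD_FAST b → push 36. Stack: [36]
LOAD_CONST → push 11. Stack: [36, 11]
BINARY_OP + → 36 + 11 = 47. Stack: [47]
STORE_FAST u → u=47. Stack: []
LOAD_FAST_LOAD_FAST u,b → push 47,36. Stack: [47, 36]
BINARY_OP - → 47 - 36 = 11. Stack: [11]
LOAD_FAST b → push 36. Stack: [11, 36]
BINARY_OP % → 11 % 36 = 11. Stack: [11]
STORE_FAST r → r=11. Stack: []
LOAD_FAST u → push 47. Stack: [47]
LOAD_CONST → push 11. Stack: [47, 11]
BINARY_OP + → 47 + 11 = 58. Stack: [58]
STORE_FAST w → w=58. Stack: []
LOAD_FAST w → push 58. Stack: [58]
LOAD_CONST → push 11. Stack: [58, 11]
BINARY_OP * → 58 * 11 = 638. Stack: [638]
STORE_FAST q → q=638. Stack: []
LOAD_FAST_LOAD_FAST u,b → push 47,36. Stack: [47, 36]
BINARY_OP - → 47 - 36 = 11. Stack: [11]
STORE_FAST k → k=11. Stack: []
LOAD_CONST → push 1. Stack: [1]
LOAD_FAST u → push 47. Stack: [1, 47]
BINARY_OP % → 1 % 47 = 1. Stack: [1]
STORE_FAST y → y=1. Stack: []
LOAD_FAST_LOAD_FAST w,w → push 58,58. Stack: [58, 58]
BINARY_OP * → 58 * 58 = 3364. Stack: [3364]
LOAD_CONST → push 6. Stack: [3364, 6]
BINARY_OP * → 3364 * 6 = 20184. Stack: [20184]
STORE_FAST p → p=20184. Stack: []
LOAD_FAST q → push 638. Stack: [638]
LOAD_CONST → push 1. Stack: [638, 1]
BINARY_OP >> → 638 >> 1 = 319. Stack: [319]
STORE_FAST x → x=319. Stack: []
LOAD_FAST x → push 319. Stack: [319]
RETURN_VALUE → return 319.

319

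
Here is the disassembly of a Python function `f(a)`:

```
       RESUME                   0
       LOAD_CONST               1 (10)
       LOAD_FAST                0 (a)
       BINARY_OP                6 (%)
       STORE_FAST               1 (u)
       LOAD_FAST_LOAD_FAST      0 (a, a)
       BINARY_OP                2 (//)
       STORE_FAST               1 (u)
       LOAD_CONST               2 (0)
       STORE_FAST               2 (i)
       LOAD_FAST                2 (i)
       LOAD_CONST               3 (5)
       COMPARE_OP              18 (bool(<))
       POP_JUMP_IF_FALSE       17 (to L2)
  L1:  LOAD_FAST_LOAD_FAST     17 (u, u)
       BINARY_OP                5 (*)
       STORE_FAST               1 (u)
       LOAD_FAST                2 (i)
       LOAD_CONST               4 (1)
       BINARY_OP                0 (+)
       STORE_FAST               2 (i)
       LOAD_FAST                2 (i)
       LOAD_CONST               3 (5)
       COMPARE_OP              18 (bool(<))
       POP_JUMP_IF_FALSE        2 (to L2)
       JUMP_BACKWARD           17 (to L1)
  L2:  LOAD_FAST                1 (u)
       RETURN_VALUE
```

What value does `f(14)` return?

1

LOAD_CONST → push 10
LOAD_FAST a → push 14
BINARY_OP % → 10 % 14 = 10
STORE_FAST u → u=10
LOAD_FAST_LOAD_FAST a,a → push 14,14
BINARY_OP // → 14 // 14 = 1
STORE_FAST u → u=1
LOAD_CONST → push 0
STORE_FAST i → i=0
LOAD_FAST i → push 0
LOAD_CONST → push 5
COMPARE_OP bool(<) → 0 vs 5 = True
POP_JUMP_IF_FALSE → pop True; no jump
LOAD_FAST_LOAD_FAST u,u → push 1,1
BINARY_OP * → 1 * 1 = 1
STORE_FAST u → u=1
LOAD_FAST i → push 0
LOAD_CONST → push 1
BINARY_OP + → 0 + 1 = 1
STORE_FAST i → i=1
LOAD_FAST i → push 1
LOAD_CONST → push 5
COMPARE_OP bool(<) → 1 vs 5 = True
POP_JUMP_IF_FALSE → pop True; no jump
LOAD_FAST_LOAD_FAST u,u → push 1,1
BINARY_OP * → 1 * 1 = 1
STORE_FAST u → u=1
LOAD_FAST i → push 1
LOAD_CONST → push 1
BINARY_OP + → 1 + 1 = 2
STORE_FAST i → i=2
LOAD_FAST i → push 2
LOAD_CONST → push 5
COMPARE_OP bool(<) → 2 vs 5 = True
POP_JUMP_IF_FALSE → pop True; no jump
LOAD_FAST_LOAD_FAST u,u → push 1,1
BINARY_OP * → 1 * 1 = 1
STORE_FAST u → u=1
LOAD_FAST i → push 2
LOAD_CONST → push 1
BINARY_OP + → 2 + 1 = 3
STORE_FAST i → i=3
LOAD_FAST i → push 3
LOAD_CONST → push 5
COMPARE_OP bool(<) → 3 vs 5 = True
POP_JUMP_IF_FALSE → pop True; no jump
LOAD_FAST_LOAD_FAST u,u → push 1,1
BINARY_OP * → 1 * 1 = 1
STORE_FAST u → u=1
LOAD_FAST i → push 3
LOAD_CONST → push 1
BINARY_OP + → 3 + 1 = 4
STORE_FAST i → i=4
LOAD_FAST i → push 4
LOAD_CONST → push 5
COMPARE_OP bool(<) → 4 vs 5 = True
POP_JUMP_IF_FALSE → pop True; no jump
LOAD_FAST_LOAD_FAST u,u → push 1,1
BINARY_OP * → 1 * 1 = 1
STORE_FAST u → u=1
LOAD_FAST i → push 4
LOAD_CONST → push 1
BINARY_OP + → 4 + 1 = 5
STORE_FAST i → i=5
LOAD_FAST i → push 5
LOAD_CONST → push 5
COMPARE_OP bool(<) → 5 vs 5 = False
POP_JUMP_IF_FALSE → pop False; jump
LOAD_FAST u → push 1
RETURN_VALUE → return 1.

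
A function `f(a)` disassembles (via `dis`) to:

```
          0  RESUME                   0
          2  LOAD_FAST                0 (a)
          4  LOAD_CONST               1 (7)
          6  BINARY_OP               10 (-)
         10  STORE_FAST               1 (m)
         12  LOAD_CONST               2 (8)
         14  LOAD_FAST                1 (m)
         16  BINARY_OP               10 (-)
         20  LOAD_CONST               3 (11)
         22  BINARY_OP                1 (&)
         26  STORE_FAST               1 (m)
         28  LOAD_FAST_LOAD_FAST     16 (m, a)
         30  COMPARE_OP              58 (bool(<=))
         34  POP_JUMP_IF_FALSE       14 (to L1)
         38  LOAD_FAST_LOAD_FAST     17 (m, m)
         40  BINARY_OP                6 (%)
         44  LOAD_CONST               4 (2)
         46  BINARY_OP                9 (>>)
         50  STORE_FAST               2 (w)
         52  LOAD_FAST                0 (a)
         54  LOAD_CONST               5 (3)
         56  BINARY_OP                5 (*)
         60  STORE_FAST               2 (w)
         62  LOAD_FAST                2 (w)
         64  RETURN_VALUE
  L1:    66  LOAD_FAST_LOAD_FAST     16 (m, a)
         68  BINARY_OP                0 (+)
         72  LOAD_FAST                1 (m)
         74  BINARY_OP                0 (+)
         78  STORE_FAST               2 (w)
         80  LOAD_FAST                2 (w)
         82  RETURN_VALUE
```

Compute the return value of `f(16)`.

LOAD_FAST a → push 16. Stack: [16]
LOAD_CONST → push 7. Stack: [16, 7]
BINARY_OP - → 16 - 7 = 9. Stack: [9]
STORE_FAST m → m=9. Stack: []
LOAD_CONST → push 8. Stack: [8]
LOAD_FAST m → push 9. Stack: [8, 9]
BINARY_OP - → 8 - 9 = -1. Stack: [-1]
LOAD_CONST → push 11. Stack: [-1, 11]
BINARY_OP & → -1 & 11 = 11. Stack: [11]
STORE_FAST m → m=11. Stack: []
LOAD_FAST_LOAD_FAST m,a → push 11,16. Stack: [11, 16]
COMPARE_OP bool(<=) → 11 vs 16 = True. Stack: [True]
POP_JUMP_IF_FALSE → pop True; no jump. Stack: []
LOAD_FAST_LOAD_FAST m,m → push 11,11. Stack: [11, 11]
BINARY_OP % → 11 % 11 = 0. Stack: [0]
LOAD_CONST → push 2. Stack: [0, 2]
BINARY_OP >> → 0 >> 2 = 0. Stack: [0]
STORE_FAST w → w=0. Stack: []
LOAD_FAST a → push 16. Stack: [16]
LOAD_CONST → push 3. Stack: [16, 3]
BINARY_OP * → 16 * 3 = 48. Stack: [48]
STORE_FAST w → w=48. Stack: []
LOAD_FAST w → push 48. Stack: [48]
RETURN_VALUE → return 48.

48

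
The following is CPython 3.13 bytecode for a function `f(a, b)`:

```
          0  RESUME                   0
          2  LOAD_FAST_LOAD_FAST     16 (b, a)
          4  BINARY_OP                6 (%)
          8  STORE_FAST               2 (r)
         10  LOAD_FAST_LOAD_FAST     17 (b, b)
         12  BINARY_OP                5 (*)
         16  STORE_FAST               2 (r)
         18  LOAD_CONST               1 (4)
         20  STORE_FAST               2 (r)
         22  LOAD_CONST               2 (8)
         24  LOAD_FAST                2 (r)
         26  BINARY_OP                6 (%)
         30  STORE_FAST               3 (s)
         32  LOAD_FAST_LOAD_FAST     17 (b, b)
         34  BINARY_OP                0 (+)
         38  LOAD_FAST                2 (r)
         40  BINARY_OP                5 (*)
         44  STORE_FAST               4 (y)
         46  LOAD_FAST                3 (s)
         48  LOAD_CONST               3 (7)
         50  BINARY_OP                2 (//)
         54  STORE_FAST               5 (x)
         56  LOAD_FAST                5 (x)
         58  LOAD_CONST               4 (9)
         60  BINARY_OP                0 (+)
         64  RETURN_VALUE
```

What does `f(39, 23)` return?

LOAD_FAST_LOAD_FAST b,a → push 23,39. Stack: [23, 39]
BINARY_OP % → 23 % 39 = 23. Stack: [23]
STORE_FAST r → r=23. Stack: []
LOAD_FAST_LOAD_FAST b,b → push 23,23. Stack: [23, 23]
BINARY_OP * → 23 * 23 = 529. Stack: [529]
STORE_FAST r → r=529. Stack: []
LOAD_CONST → push 4. Stack: [4]
STORE_FAST r → r=4. Stack: []
LOAD_CONST → push 8. Stack: [8]
LOAD_FAST r → push 4. Stack: [8, 4]
BINARY_OP % → 8 % 4 = 0. Stack: [0]
STORE_FAST s → s=0. Stack: []
LOAD_FAST_LOAD_FAST b,b → push 23,23. Stack: [23, 23]
BINARY_OP + → 23 + 23 = 46. Stack: [46]
LOAD_FAST r → push 4. Stack: [46, 4]
BINARY_OP * → 46 * 4 = 184. Stack: [184]
STORE_FAST y → y=184. Stack: []
LOAD_FAST s → push 0. Stack: [0]
LOAD_CONST → push 7. Stack: [0, 7]
BINARY_OP // → 0 // 7 = 0. Stack: [0]
STORE_FAST x → x=0. Stack: []
LOAD_FAST x → push 0. Stack: [0]
LOAD_CONST → push 9. Stack: [0, 9]
BINARY_OP + → 0 + 9 = 9. Stack: [9]
RETURN_VALUE → return 9.

9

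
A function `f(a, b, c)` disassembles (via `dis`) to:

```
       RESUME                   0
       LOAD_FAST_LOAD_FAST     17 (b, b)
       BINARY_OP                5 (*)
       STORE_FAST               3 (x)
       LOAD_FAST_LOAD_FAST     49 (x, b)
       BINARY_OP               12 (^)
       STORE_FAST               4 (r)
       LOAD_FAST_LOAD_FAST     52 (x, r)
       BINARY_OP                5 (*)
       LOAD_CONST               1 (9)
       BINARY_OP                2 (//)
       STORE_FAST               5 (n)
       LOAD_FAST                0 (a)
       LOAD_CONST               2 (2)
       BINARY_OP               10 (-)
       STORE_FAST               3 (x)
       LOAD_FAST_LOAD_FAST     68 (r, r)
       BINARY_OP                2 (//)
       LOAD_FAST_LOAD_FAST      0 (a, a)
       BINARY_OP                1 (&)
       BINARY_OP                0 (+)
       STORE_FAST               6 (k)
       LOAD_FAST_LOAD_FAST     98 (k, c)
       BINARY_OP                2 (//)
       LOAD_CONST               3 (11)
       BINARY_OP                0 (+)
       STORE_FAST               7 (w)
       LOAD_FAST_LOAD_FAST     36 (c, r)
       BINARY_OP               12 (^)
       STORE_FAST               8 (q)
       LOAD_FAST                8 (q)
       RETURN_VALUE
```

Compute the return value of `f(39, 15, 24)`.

246

LOAD_FAST_LOAD_FAST b,b → push 15,15. Stack: [15, 15]
BINARY_OP * → 15 * 15 = 225. Stack: [225]
STORE_FAST x → x=225. Stack: []
LOAD_FAST_LOAD_FAST x,b → push 225,15. Stack: [225, 15]
BINARY_OP ^ → 225 ^ 15 = 238. Stack: [238]
STORE_FAST r → r=238. Stack: []
LOAD_FAST_LOAD_FAST x,r → push 225,238. Stack: [225, 238]
BINARY_OP * → 225 * 238 = 53550. Stack: [53550]
LOAD_CONST → push 9. Stack: [53550, 9]
BINARY_OP // → 53550 // 9 = 5950. Stack: [5950]
STORE_FAST n → n=5950. Stack: []
LOAD_FAST a → push 39. Stack: [39]
LOAD_CONST → push 2. Stack: [39, 2]
BINARY_OP - → 39 - 2 = 37. Stack: [37]
STORE_FAST x → x=37. Stack: []
LOAD_FAST_LOAD_FAST r,r → push 238,238. Stack: [238, 238]
BINARY_OP // → 238 // 238 = 1. Stack: [1]
LOAD_FAST_LOAD_FAST a,a → push 39,39. Stack: [1, 39, 39]
BINARY_OP & → 39 & 39 = 39. Stack: [1, 39]
BINARY_OP + → 1 + 39 = 40. Stack: [40]
STORE_FAST k → k=40. Stack: []
LOAD_FAST_LOAD_FAST k,c → push 40,24. Stack: [40, 24]
BINARY_OP // → 40 // 24 = 1. Stack: [1]
LOAD_CONST → push 11. Stack: [1, 11]
BINARY_OP + → 1 + 11 = 12. Stack: [12]
STORE_FAST w → w=12. Stack: []
LOAD_FAST_LOAD_FAST c,r → push 24,238. Stack: [24, 238]
BINARY_OP ^ → 24 ^ 238 = 246. Stack: [246]
STORE_FAST q → q=246. Stack: []
LOAD_FAST q → push 246. Stack: [246]
RETURN_VALUE → return 246.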